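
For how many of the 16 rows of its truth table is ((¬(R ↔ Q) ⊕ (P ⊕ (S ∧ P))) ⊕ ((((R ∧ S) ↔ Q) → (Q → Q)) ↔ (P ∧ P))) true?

  P   |   Q   |   R   |   S   ||   φ  
False | False | False | False || False
False | False | False |  True || False
False | False |  True | False ||  True
False | False |  True |  True ||  True
False |  True | False | False ||  True
False |  True | False |  True ||  True
False |  True |  True | False || False
False |  True |  True |  True || False
 True | False | False | False || False
 True | False | False |  True ||  True
 True | False |  True | False ||  True
 True | False |  True |  True || False
 True |  True | False | False ||  True
 True |  True | False |  True || False
 True |  True |  True | False || False
 True |  True |  True |  True ||  True
The formula is true on 8 of the 16 rows.

8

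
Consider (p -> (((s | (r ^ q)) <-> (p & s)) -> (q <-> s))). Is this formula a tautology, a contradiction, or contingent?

contingent

p  q  r  s     (r ^ q)  (s | (r ^ q))  (p & s)  ((s | (r ^ q)) <-> (p & s))  (q <-> s)  φ
1  1  1  1        0           1           1                  1                   1      1
1  1  1  0        0           0           0                  1                   0      0
1  1  0  1        1           1           1                  1                   1      1
1  1  0  0        1           1           0                  0                   0      1
1  0  1  1        1           1           1                  1                   0      0
1  0  1  0        1           1           0                  0                   1      1
1  0  0  1        0           1           1                  1                   0      0
1  0  0  0        0           0           0                  1                   1      1
0  1  1  1        0           1           0                  0                   1      1
0  1  1  0        0           0           0                  1                   0      1
0  1  0  1        1           1           0                  0                   1      1
0  1  0  0        1           1           0                  0                   0      1
0  0  1  1        1           1           0                  0                   0      1
0  0  1  0        1           1           0                  0                   1      1
0  0  0  1        0           1           0                  0                   0      1
0  0  0  0        0           0           0                  1                   1      1
13 of 16 rows are 1, so the formula is contingent.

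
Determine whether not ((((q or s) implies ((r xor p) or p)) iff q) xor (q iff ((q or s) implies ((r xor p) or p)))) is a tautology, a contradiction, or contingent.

p | q | r | s || (q or s) | (r xor p) | ((r xor p) or p) | φ
F | F | F | F ||    F     |     F     |        F         | T
F | F | F | T ||    T     |     F     |        F         | T
F | F | T | F ||    F     |     T     |        T         | T
F | F | T | T ||    T     |     T     |        T         | T
F | T | F | F ||    T     |     F     |        F         | T
F | T | F | T ||    T     |     F     |        F         | T
F | T | T | F ||    T     |     T     |        T         | T
F | T | T | T ||    T     |     T     |        T         | T
T | F | F | F ||    F     |     T     |        T         | T
T | F | F | T ||    T     |     T     |        T         | T
T | F | T | F ||    F     |     F     |        T         | T
T | F | T | T ||    T     |     F     |        T         | T
T | T | F | F ||    T     |     T     |        T         | T
T | T | F | T ||    T     |     T     |        T         | T
T | T | T | F ||    T     |     F     |        T         | T
T | T | T | T ||    T     |     F     |        T         | T
Every row is T, so the formula is a tautology.

tautology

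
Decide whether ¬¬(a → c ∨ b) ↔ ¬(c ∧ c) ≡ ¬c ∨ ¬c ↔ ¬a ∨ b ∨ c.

a | b | c | φ | ψ
- | - | - | - | -
T | T | T | F | F
T | T | F | T | T
T | F | T | F | F
T | F | F | F | F
F | T | T | F | F
F | T | F | T | T
F | F | T | F | F
F | F | F | T | T
The columns for φ and ψ agree on every row, so they are logically equivalent.

equivalent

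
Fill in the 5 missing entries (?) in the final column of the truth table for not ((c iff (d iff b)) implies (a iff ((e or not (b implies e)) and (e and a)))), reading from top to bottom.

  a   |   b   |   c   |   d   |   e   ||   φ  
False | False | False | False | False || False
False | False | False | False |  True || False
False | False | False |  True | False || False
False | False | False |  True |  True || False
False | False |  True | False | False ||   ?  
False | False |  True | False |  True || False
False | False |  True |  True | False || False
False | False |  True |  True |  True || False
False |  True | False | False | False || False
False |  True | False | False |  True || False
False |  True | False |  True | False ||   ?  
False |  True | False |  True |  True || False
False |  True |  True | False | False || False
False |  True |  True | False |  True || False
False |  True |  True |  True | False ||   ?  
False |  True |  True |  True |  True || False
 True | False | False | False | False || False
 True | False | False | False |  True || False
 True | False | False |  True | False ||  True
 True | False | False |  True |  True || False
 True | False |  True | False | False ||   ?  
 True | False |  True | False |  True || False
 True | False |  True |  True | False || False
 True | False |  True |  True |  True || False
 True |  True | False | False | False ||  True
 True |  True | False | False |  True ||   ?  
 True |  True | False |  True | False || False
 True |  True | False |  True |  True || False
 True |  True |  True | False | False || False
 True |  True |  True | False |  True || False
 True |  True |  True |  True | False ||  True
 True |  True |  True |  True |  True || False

Row a=False, b=False, c=True, d=False, e=False: (c iff (d iff b)) = True, (a iff ((e or not (b implies e)) and (e and a))) = True, ((c iff (d iff b)) implies (a iff ((e or not (b implies e)) and (e and a)))) = True, so the formula = False.
Row a=False, b=True, c=False, d=True, e=False: (c iff (d iff b)) = False, (a iff ((e or not (b implies e)) and (e and a))) = True, ((c iff (d iff b)) implies (a iff ((e or not (b implies e)) and (e and a)))) = True, so the formula = False.
Row a=False, b=True, c=True, d=True, e=False: (c iff (d iff b)) = True, (a iff ((e or not (b implies e)) and (e and a))) = True, ((c iff (d iff b)) implies (a iff ((e or not (b implies e)) and (e and a)))) = True, so the formula = False.
Row a=True, b=False, c=True, d=False, e=False: (c iff (d iff b)) = True, (a iff ((e or not (b implies e)) and (e and a))) = False, ((c iff (d iff b)) implies (a iff ((e or not (b implies e)) and (e and a)))) = False, so the formula = True.
Row a=True, b=True, c=False, d=False, e=True: (c iff (d iff b)) = True, (a iff ((e or not (b implies e)) and (e and a))) = True, ((c iff (d iff b)) implies (a iff ((e or not (b implies e)) and (e and a)))) = True, so the formula = False.

False, False, False, True, False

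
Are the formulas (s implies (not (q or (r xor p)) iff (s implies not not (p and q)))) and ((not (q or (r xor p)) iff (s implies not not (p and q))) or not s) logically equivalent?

equivalent

p | q | r | s | φ | ψ
- | - | - | - | - | -
F | F | F | F | T | T
F | F | F | T | F | F
F | F | T | F | T | T
F | F | T | T | T | T
F | T | F | F | T | T
F | T | F | T | T | T
F | T | T | F | T | T
F | T | T | T | T | T
T | F | F | F | T | T
T | F | F | T | T | T
T | F | T | F | T | T
T | F | T | T | F | F
T | T | F | F | T | T
T | T | F | T | F | F
T | T | T | F | T | T
T | T | T | T | F | F
The columns for φ and ψ agree on every row, so they are logically equivalent.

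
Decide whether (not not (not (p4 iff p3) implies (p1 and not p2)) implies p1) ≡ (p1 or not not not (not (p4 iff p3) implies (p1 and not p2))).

p1 | p2 | p3 | p4 | φ | ψ
-- | -- | -- | -- | - | -
T  | T  | T  | T  | T | T
T  | T  | T  | F  | T | T
T  | T  | F  | T  | T | T
T  | T  | F  | F  | T | T
T  | F  | T  | T  | T | T
T  | F  | T  | F  | T | T
T  | F  | F  | T  | T | T
T  | F  | F  | F  | T | T
F  | T  | T  | T  | F | F
F  | T  | T  | F  | T | T
F  | T  | F  | T  | T | T
F  | T  | F  | F  | F | F
F  | F  | T  | T  | F | F
F  | F  | T  | F  | T | T
F  | F  | F  | T  | T | T
F  | F  | F  | F  | F | F
The columns for φ and ψ agree on every row, so they are logically equivalent.

equivalent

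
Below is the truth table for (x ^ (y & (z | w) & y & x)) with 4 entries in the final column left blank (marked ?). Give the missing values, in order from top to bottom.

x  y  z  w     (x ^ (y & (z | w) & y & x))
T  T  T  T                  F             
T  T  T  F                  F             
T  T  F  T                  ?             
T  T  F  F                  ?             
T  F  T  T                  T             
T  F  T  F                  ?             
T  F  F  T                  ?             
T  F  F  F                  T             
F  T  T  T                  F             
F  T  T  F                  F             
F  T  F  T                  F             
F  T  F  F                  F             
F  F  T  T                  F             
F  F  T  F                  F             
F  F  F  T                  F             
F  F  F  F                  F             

F, T, T, T

Row x=T, y=T, z=F, w=T: (y & (z | w) & y & x) = T, so (x ^ (y & (z | w) & y & x)) = F.
Row x=T, y=T, z=F, w=F: (y & (z | w) & y & x) = F, so (x ^ (y & (z | w) & y & x)) = T.
Row x=T, y=F, z=T, w=F: (y & (z | w) & y & x) = F, so (x ^ (y & (z | w) & y & x)) = T.
Row x=T, y=F, z=F, w=T: (y & (z | w) & y & x) = F, so (x ^ (y & (z | w) & y & x)) = T.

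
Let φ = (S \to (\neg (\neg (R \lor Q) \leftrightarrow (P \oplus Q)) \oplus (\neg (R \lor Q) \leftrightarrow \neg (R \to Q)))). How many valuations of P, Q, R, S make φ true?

12

P | Q | R | S || φ
T | T | T | T || T
T | T | T | F || T
T | T | F | T || T
T | T | F | F || T
T | F | T | T || T
T | F | T | F || T
T | F | F | T || F
T | F | F | F || T
F | T | T | T || F
F | T | T | F || T
F | T | F | T || F
F | T | F | F || T
F | F | T | T || F
F | F | T | F || T
F | F | F | T || T
F | F | F | F || T
The formula is true on 12 of the 16 rows.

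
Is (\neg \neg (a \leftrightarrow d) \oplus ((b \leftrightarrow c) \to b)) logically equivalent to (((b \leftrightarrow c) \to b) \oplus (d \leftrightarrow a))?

a  b  c  d  |  φ  ψ
T  T  T  T  |  F  F
T  T  T  F  |  T  T
T  T  F  T  |  F  F
T  T  F  F  |  T  T
T  F  T  T  |  F  F
T  F  T  F  |  T  T
T  F  F  T  |  T  T
T  F  F  F  |  F  F
F  T  T  T  |  T  T
F  T  T  F  |  F  F
F  T  F  T  |  T  T
F  T  F  F  |  F  F
F  F  T  T  |  T  T
F  F  T  F  |  F  F
F  F  F  T  |  F  F
F  F  F  F  |  T  T
The columns for φ and ψ agree on every row, so they are logically equivalent.

equivalent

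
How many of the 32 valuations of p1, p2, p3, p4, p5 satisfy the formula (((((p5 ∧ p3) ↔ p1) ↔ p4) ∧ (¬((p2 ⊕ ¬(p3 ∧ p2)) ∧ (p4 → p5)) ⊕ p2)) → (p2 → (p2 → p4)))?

p1 | p2 | p3 | p4 | p5 || φ
T  | T  | T  | T  | T  || T
T  | T  | T  | T  | F  || T
T  | T  | T  | F  | T  || T
T  | T  | T  | F  | F  || F
T  | T  | F  | T  | T  || T
T  | T  | F  | T  | F  || T
T  | T  | F  | F  | T  || T
T  | T  | F  | F  | F  || T
T  | F  | T  | T  | T  || T
T  | F  | T  | T  | F  || T
T  | F  | T  | F  | T  || T
T  | F  | T  | F  | F  || T
T  | F  | F  | T  | T  || T
T  | F  | F  | T  | F  || T
T  | F  | F  | F  | T  || T
T  | F  | F  | F  | F  || T
F  | T  | T  | T  | T  || T
F  | T  | T  | T  | F  || T
F  | T  | T  | F  | T  || F
F  | T  | T  | F  | F  || T
F  | T  | F  | T  | T  || T
F  | T  | F  | T  | F  || T
F  | T  | F  | F  | T  || T
F  | T  | F  | F  | F  || T
F  | F  | T  | T  | T  || T
F  | F  | T  | T  | F  || T
F  | F  | T  | F  | T  || T
F  | F  | T  | F  | F  || T
F  | F  | F  | T  | T  || T
F  | F  | F  | T  | F  || T
F  | F  | F  | F  | T  || T
F  | F  | F  | F  | F  || T
The formula is true on 30 of the 32 rows.

30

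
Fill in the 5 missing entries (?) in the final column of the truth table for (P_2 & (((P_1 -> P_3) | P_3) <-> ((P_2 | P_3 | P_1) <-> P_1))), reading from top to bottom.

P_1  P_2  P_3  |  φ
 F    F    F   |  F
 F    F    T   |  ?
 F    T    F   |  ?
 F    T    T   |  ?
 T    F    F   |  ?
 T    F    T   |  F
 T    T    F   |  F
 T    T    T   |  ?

Row P_1=F, P_2=F, P_3=T: (((P_1 -> P_3) | P_3) <-> ((P_2 | P_3 | P_1) <-> P_1)) = F, so the formula = F.
Row P_1=F, P_2=T, P_3=F: (((P_1 -> P_3) | P_3) <-> ((P_2 | P_3 | P_1) <-> P_1)) = F, so the formula = F.
Row P_1=F, P_2=T, P_3=T: (((P_1 -> P_3) | P_3) <-> ((P_2 | P_3 | P_1) <-> P_1)) = F, so the formula = F.
Row P_1=T, P_2=F, P_3=F: (((P_1 -> P_3) | P_3) <-> ((P_2 | P_3 | P_1) <-> P_1)) = F, so the formula = F.
Row P_1=T, P_2=T, P_3=T: (((P_1 -> P_3) | P_3) <-> ((P_2 | P_3 | P_1) <-> P_1)) = T, so the formula = T.

F, F, F, F, T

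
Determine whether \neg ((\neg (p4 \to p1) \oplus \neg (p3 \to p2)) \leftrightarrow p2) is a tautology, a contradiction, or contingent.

contingent

p1 | p2 | p3 | p4 || φ
T  | T  | T  | T  || T
T  | T  | T  | F  || T
T  | T  | F  | T  || T
T  | T  | F  | F  || T
T  | F  | T  | T  || T
T  | F  | T  | F  || T
T  | F  | F  | T  || F
T  | F  | F  | F  || F
F  | T  | T  | T  || F
F  | T  | T  | F  || T
F  | T  | F  | T  || F
F  | T  | F  | F  || T
F  | F  | T  | T  || F
F  | F  | T  | F  || T
F  | F  | F  | T  || T
F  | F  | F  | F  || F
10 of 16 rows are T, so the formula is contingent.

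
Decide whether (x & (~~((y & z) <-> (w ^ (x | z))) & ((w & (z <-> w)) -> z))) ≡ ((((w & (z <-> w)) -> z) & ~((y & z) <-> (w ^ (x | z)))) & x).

not equivalent

x | y | z | w || φ | ψ
T | T | T | T || F | T
T | T | T | F || T | F
T | T | F | T || T | F
T | T | F | F || F | T
T | F | T | T || T | F
T | F | T | F || F | T
T | F | F | T || T | F
T | F | F | F || F | T
F | T | T | T || F | F
F | T | T | F || F | F
F | T | F | T || F | F
F | T | F | F || F | F
F | F | T | T || F | F
F | F | T | F || F | F
F | F | F | T || F | F
F | F | F | F || F | F
The columns differ at x=T, y=T, z=T, w=T (φ=F, ψ=T), so they are not equivalent.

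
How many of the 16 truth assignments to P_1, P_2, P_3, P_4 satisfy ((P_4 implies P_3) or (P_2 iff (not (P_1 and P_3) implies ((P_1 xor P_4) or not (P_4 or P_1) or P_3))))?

14

P_1 | P_2 | P_3 | P_4 || (P_4 implies P_3) | (P_1 and P_3) | not (P_1 and P_3) | (P_1 xor P_4) | (P_4 or P_1) | not (P_4 or P_1) | φ
 1  |  1  |  1  |  1  ||         1         |       1       |         0         |       0       |      1       |        0         | 1
 1  |  1  |  1  |  0  ||         1         |       1       |         0         |       1       |      1       |        0         | 1
 1  |  1  |  0  |  1  ||         0         |       0       |         1         |       0       |      1       |        0         | 0
 1  |  1  |  0  |  0  ||         1         |       0       |         1         |       1       |      1       |        0         | 1
 1  |  0  |  1  |  1  ||         1         |       1       |         0         |       0       |      1       |        0         | 1
 1  |  0  |  1  |  0  ||         1         |       1       |         0         |       1       |      1       |        0         | 1
 1  |  0  |  0  |  1  ||         0         |       0       |         1         |       0       |      1       |        0         | 1
 1  |  0  |  0  |  0  ||         1         |       0       |         1         |       1       |      1       |        0         | 1
 0  |  1  |  1  |  1  ||         1         |       0       |         1         |       1       |      1       |        0         | 1
 0  |  1  |  1  |  0  ||         1         |       0       |         1         |       0       |      0       |        1         | 1
 0  |  1  |  0  |  1  ||         0         |       0       |         1         |       1       |      1       |        0         | 1
 0  |  1  |  0  |  0  ||         1         |       0       |         1         |       0       |      0       |        1         | 1
 0  |  0  |  1  |  1  ||         1         |       0       |         1         |       1       |      1       |        0         | 1
 0  |  0  |  1  |  0  ||         1         |       0       |         1         |       0       |      0       |        1         | 1
 0  |  0  |  0  |  1  ||         0         |       0       |         1         |       1       |      1       |        0         | 0
 0  |  0  |  0  |  0  ||         1         |       0       |         1         |       0       |      0       |        1         | 1
The formula is true on 14 of the 16 rows.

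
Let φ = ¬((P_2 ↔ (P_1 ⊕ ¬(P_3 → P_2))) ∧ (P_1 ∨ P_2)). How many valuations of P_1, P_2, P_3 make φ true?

5

P_1  P_2  P_3  |  (P_3 → P_2)  ¬(P_3 → P_2)  (P_1 ⊕ ¬(P_3 → P_2))  (P_2 ↔ (P_1 ⊕ ¬(P_3 → P_2)))  (P_1 ∨ P_2)  φ
 1    1    1   |       1            0                 1                         1                     1       0
 1    1    0   |       1            0                 1                         1                     1       0
 1    0    1   |       0            1                 0                         1                     1       0
 1    0    0   |       1            0                 1                         0                     1       1
 0    1    1   |       1            0                 0                         0                     1       1
 0    1    0   |       1            0                 0                         0                     1       1
 0    0    1   |       0            1                 1                         0                     0       1
 0    0    0   |       1            0                 0                         1                     0       1
The formula is true on 5 of the 8 rows.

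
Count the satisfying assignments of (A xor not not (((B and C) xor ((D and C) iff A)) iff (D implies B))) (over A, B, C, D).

A | B | C | D | (B and C) | (D and C) | ((D and C) iff A) | (D implies B) | φ
- | - | - | - | --------- | --------- | ----------------- | ------------- | -
T | T | T | T |     T     |     T     |         T         |       T       | T
T | T | T | F |     T     |     F     |         F         |       T       | F
T | T | F | T |     F     |     F     |         F         |       T       | T
T | T | F | F |     F     |     F     |         F         |       T       | T
T | F | T | T |     F     |     T     |         T         |       F       | T
T | F | T | F |     F     |     F     |         F         |       T       | T
T | F | F | T |     F     |     F     |         F         |       F       | F
T | F | F | F |     F     |     F     |         F         |       T       | T
F | T | T | T |     T     |     T     |         F         |       T       | T
F | T | T | F |     T     |     F     |         T         |       T       | F
F | T | F | T |     F     |     F     |         T         |       T       | T
F | T | F | F |     F     |     F     |         T         |       T       | T
F | F | T | T |     F     |     T     |         F         |       F       | T
F | F | T | F |     F     |     F     |         T         |       T       | T
F | F | F | T |     F     |     F     |         T         |       F       | F
F | F | F | F |     F     |     F     |         T         |       T       | T
The formula is true on 12 of the 16 rows.

12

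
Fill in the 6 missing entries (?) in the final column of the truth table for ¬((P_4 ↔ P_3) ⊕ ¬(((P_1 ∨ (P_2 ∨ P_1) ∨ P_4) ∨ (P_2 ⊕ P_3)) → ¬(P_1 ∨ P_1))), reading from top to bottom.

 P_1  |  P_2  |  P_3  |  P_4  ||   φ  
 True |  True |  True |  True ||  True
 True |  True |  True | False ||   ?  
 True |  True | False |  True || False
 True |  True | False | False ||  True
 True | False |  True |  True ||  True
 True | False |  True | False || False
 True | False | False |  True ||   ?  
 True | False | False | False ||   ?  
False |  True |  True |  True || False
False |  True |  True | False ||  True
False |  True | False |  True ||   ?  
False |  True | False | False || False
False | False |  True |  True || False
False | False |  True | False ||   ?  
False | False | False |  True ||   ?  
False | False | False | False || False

Row 2: (P_4 ↔ P_3) = False, ¬(((P_1 ∨ (P_2 ∨ P_1) ∨ P_4) ∨ (P_2 ⊕ P_3)) → ¬(P_1 ∨ P_1)) = True, ((P_4 ↔ P_3) ⊕ ¬(((P_1 ∨ (P_2 ∨ P_1) ∨ P_4) ∨ (P_2 ⊕ P_3)) → ¬(P_1 ∨ P_1))) = True, so the formula = False.
Row 7: (P_4 ↔ P_3) = False, ¬(((P_1 ∨ (P_2 ∨ P_1) ∨ P_4) ∨ (P_2 ⊕ P_3)) → ¬(P_1 ∨ P_1)) = True, ((P_4 ↔ P_3) ⊕ ¬(((P_1 ∨ (P_2 ∨ P_1) ∨ P_4) ∨ (P_2 ⊕ P_3)) → ¬(P_1 ∨ P_1))) = True, so the formula = False.
Row 8: (P_4 ↔ P_3) = True, ¬(((P_1 ∨ (P_2 ∨ P_1) ∨ P_4) ∨ (P_2 ⊕ P_3)) → ¬(P_1 ∨ P_1)) = True, ((P_4 ↔ P_3) ⊕ ¬(((P_1 ∨ (P_2 ∨ P_1) ∨ P_4) ∨ (P_2 ⊕ P_3)) → ¬(P_1 ∨ P_1))) = False, so the formula = True.
Row 11: (P_4 ↔ P_3) = False, ¬(((P_1 ∨ (P_2 ∨ P_1) ∨ P_4) ∨ (P_2 ⊕ P_3)) → ¬(P_1 ∨ P_1)) = False, ((P_4 ↔ P_3) ⊕ ¬(((P_1 ∨ (P_2 ∨ P_1) ∨ P_4) ∨ (P_2 ⊕ P_3)) → ¬(P_1 ∨ P_1))) = False, so the formula = True.
Row 14: (P_4 ↔ P_3) = False, ¬(((P_1 ∨ (P_2 ∨ P_1) ∨ P_4) ∨ (P_2 ⊕ P_3)) → ¬(P_1 ∨ P_1)) = False, ((P_4 ↔ P_3) ⊕ ¬(((P_1 ∨ (P_2 ∨ P_1) ∨ P_4) ∨ (P_2 ⊕ P_3)) → ¬(P_1 ∨ P_1))) = False, so the formula = True.
Row 15: (P_4 ↔ P_3) = False, ¬(((P_1 ∨ (P_2 ∨ P_1) ∨ P_4) ∨ (P_2 ⊕ P_3)) → ¬(P_1 ∨ P_1)) = False, ((P_4 ↔ P_3) ⊕ ¬(((P_1 ∨ (P_2 ∨ P_1) ∨ P_4) ∨ (P_2 ⊕ P_3)) → ¬(P_1 ∨ P_1))) = False, so the formula = True.

False, False, True, True, True, True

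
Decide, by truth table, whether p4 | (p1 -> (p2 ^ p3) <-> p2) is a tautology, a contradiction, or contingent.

contingent

p1  p2  p3  p4     (p4 | ((p1 -> (p2 ^ p3)) <-> p2))
T   T   T   T                      T                
T   T   T   F                      F                
T   T   F   T                      T                
T   T   F   F                      T                
T   F   T   T                      T                
T   F   T   F                      F                
T   F   F   T                      T                
T   F   F   F                      T                
F   T   T   T                      T                
F   T   T   F                      T                
F   T   F   T                      T                
F   T   F   F                      T                
F   F   T   T                      T                
F   F   T   F                      F                
F   F   F   T                      T                
F   F   F   F                      F                
12 of 16 rows are T, so the formula is contingent.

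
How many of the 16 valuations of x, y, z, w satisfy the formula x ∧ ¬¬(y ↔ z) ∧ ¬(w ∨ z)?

x | y | z | w || (y ↔ z) | ¬(y ↔ z) | ¬¬(y ↔ z) | (w ∨ z) | ¬(w ∨ z) | (¬¬(y ↔ z) ∧ ¬(w ∨ z)) | (x ∧ (¬¬(y ↔ z) ∧ ¬(w ∨ z)))
1 | 1 | 1 | 1 ||    1    |    0     |     1     |    1    |    0     |           0            |              0              
1 | 1 | 1 | 0 ||    1    |    0     |     1     |    1    |    0     |           0            |              0              
1 | 1 | 0 | 1 ||    0    |    1     |     0     |    1    |    0     |           0            |              0              
1 | 1 | 0 | 0 ||    0    |    1     |     0     |    0    |    1     |           0            |              0              
1 | 0 | 1 | 1 ||    0    |    1     |     0     |    1    |    0     |           0            |              0              
1 | 0 | 1 | 0 ||    0    |    1     |     0     |    1    |    0     |           0            |              0              
1 | 0 | 0 | 1 ||    1    |    0     |     1     |    1    |    0     |           0            |              0              
1 | 0 | 0 | 0 ||    1    |    0     |     1     |    0    |    1     |           1            |              1              
0 | 1 | 1 | 1 ||    1    |    0     |     1     |    1    |    0     |           0            |              0              
0 | 1 | 1 | 0 ||    1    |    0     |     1     |    1    |    0     |           0            |              0              
0 | 1 | 0 | 1 ||    0    |    1     |     0     |    1    |    0     |           0            |              0              
0 | 1 | 0 | 0 ||    0    |    1     |     0     |    0    |    1     |           0            |              0              
0 | 0 | 1 | 1 ||    0    |    1     |     0     |    1    |    0     |           0            |              0              
0 | 0 | 1 | 0 ||    0    |    1     |     0     |    1    |    0     |           0            |              0              
0 | 0 | 0 | 1 ||    1    |    0     |     1     |    1    |    0     |           0            |              0              
0 | 0 | 0 | 0 ||    1    |    0     |     1     |    0    |    1     |           1            |              0              
The formula is true on 1 of the 16 rows.

1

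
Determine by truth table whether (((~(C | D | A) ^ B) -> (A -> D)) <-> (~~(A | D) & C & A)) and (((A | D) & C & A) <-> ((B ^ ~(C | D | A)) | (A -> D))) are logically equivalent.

not equivalent

A  B  C  D  |  φ  ψ
T  T  T  T  |  T  T
T  T  T  F  |  F  T
T  T  F  T  |  F  F
T  T  F  F  |  T  F
T  F  T  T  |  T  T
T  F  T  F  |  T  F
T  F  F  T  |  F  F
T  F  F  F  |  F  T
F  T  T  T  |  F  F
F  T  T  F  |  F  F
F  T  F  T  |  F  F
F  T  F  F  |  F  F
F  F  T  T  |  F  F
F  F  T  F  |  F  F
F  F  F  T  |  F  F
F  F  F  F  |  F  F
The columns differ at A=T, B=T, C=T, D=F (φ=F, ψ=T), so they are not equivalent.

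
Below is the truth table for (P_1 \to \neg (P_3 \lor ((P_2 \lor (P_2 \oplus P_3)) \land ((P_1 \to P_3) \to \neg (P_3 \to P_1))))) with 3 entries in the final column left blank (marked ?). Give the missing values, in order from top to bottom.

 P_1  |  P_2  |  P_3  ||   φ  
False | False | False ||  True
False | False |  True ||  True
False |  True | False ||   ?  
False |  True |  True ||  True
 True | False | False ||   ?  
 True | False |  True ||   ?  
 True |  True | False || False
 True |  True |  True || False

Row P_1=False, P_2=True, P_3=False: \neg (P_3 \lor ((P_2 \lor (P_2 \oplus P_3)) \land ((P_1 \to P_3) \to \neg (P_3 \to P_1)))) = True, so the formula = True.
Row P_1=True, P_2=False, P_3=False: \neg (P_3 \lor ((P_2 \lor (P_2 \oplus P_3)) \land ((P_1 \to P_3) \to \neg (P_3 \to P_1)))) = True, so the formula = True.
Row P_1=True, P_2=False, P_3=True: \neg (P_3 \lor ((P_2 \lor (P_2 \oplus P_3)) \land ((P_1 \to P_3) \to \neg (P_3 \to P_1)))) = False, so the formula = False.

True, True, False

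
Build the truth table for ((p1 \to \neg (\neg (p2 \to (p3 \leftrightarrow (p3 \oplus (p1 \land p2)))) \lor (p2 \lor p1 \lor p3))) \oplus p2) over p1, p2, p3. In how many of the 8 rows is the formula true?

4

p1  p2  p3  |  φ
T   T   T   |  T
T   T   F   |  T
T   F   T   |  F
T   F   F   |  F
F   T   T   |  F
F   T   F   |  F
F   F   T   |  T
F   F   F   |  T
The formula is true on 4 of the 8 rows.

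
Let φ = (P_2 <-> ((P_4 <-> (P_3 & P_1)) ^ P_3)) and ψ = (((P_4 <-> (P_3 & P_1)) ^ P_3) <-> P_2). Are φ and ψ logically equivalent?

equivalent

 P_1  |  P_2  |  P_3  |  P_4  ||   φ   |   ψ  
False | False | False | False || False | False
False | False | False |  True ||  True |  True
False | False |  True | False ||  True |  True
False | False |  True |  True || False | False
False |  True | False | False ||  True |  True
False |  True | False |  True || False | False
False |  True |  True | False || False | False
False |  True |  True |  True ||  True |  True
 True | False | False | False || False | False
 True | False | False |  True ||  True |  True
 True | False |  True | False || False | False
 True | False |  True |  True ||  True |  True
 True |  True | False | False ||  True |  True
 True |  True | False |  True || False | False
 True |  True |  True | False ||  True |  True
 True |  True |  True |  True || False | False
The columns for φ and ψ agree on every row, so they are logically equivalent.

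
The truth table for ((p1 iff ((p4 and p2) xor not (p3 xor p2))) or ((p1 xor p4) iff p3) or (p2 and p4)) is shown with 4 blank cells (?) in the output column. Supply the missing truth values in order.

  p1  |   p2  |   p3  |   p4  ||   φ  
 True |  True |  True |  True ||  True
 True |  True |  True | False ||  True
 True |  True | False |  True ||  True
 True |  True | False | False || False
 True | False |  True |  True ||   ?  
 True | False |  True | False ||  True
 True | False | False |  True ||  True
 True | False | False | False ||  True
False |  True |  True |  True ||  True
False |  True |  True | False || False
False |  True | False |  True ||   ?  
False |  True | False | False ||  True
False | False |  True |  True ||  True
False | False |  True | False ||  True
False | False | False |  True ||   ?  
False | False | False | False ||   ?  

Row p1=True, p2=False, p3=True, p4=True: (p1 iff ((p4 and p2) xor not (p3 xor p2))) = False, ((p1 xor p4) iff p3) = False, (p2 and p4) = False, so the formula = False.
Row p1=False, p2=True, p3=False, p4=True: (p1 iff ((p4 and p2) xor not (p3 xor p2))) = False, ((p1 xor p4) iff p3) = False, (p2 and p4) = True, so the formula = True.
Row p1=False, p2=False, p3=False, p4=True: (p1 iff ((p4 and p2) xor not (p3 xor p2))) = False, ((p1 xor p4) iff p3) = False, (p2 and p4) = False, so the formula = False.
Row p1=False, p2=False, p3=False, p4=False: (p1 iff ((p4 and p2) xor not (p3 xor p2))) = False, ((p1 xor p4) iff p3) = True, (p2 and p4) = False, so the formula = True.

False, True, False, True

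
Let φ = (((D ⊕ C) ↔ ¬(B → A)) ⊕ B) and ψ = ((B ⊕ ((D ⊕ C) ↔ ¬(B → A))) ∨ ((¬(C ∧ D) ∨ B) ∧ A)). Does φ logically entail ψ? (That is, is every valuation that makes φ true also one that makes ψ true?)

yes

A | B | C | D || φ | ψ
F | F | F | F || T | T
F | F | F | T || F | F
F | F | T | F || F | F
F | F | T | T || T | T
F | T | F | F || T | T
F | T | F | T || F | F
F | T | T | F || F | F
F | T | T | T || T | T
T | F | F | F || T | T
T | F | F | T || F | T
T | F | T | F || F | T
T | F | T | T || T | T
T | T | F | F || F | T
T | T | F | T || T | T
T | T | T | F || T | T
T | T | T | T || F | T
In every row where φ is true, ψ is also true, so φ ⊨ ψ.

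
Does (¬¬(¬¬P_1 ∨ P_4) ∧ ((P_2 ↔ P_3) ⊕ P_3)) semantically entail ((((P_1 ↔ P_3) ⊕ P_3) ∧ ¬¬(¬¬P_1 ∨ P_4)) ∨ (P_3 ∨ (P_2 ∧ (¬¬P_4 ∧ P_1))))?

no

P_1 | P_2 | P_3 | P_4 || φ | ψ
 0  |  0  |  0  |  0  || 0 | 0
 0  |  0  |  0  |  1  || 1 | 1
 0  |  0  |  1  |  0  || 0 | 1
 0  |  0  |  1  |  1  || 1 | 1
 0  |  1  |  0  |  0  || 0 | 0
 0  |  1  |  0  |  1  || 0 | 1
 0  |  1  |  1  |  0  || 0 | 1
 0  |  1  |  1  |  1  || 0 | 1
 1  |  0  |  0  |  0  || 1 | 0
 1  |  0  |  0  |  1  || 1 | 0
 1  |  0  |  1  |  0  || 1 | 1
 1  |  0  |  1  |  1  || 1 | 1
 1  |  1  |  0  |  0  || 0 | 0
 1  |  1  |  0  |  1  || 0 | 1
 1  |  1  |  1  |  0  || 0 | 1
 1  |  1  |  1  |  1  || 0 | 1
At P_1=1, P_2=0, P_3=0, P_4=0 we have φ true but ψ false, so φ does not entail ψ.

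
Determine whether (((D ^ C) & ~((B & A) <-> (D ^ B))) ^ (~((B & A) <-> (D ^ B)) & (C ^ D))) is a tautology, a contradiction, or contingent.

contradiction

A | B | C | D || (D ^ C) | (B & A) | (D ^ B) | ((B & A) <-> (D ^ B)) | ~((B & A) <-> (D ^ B)) | (C ^ D) | φ
1 | 1 | 1 | 1 ||    0    |    1    |    0    |           0           |           1            |    0    | 0
1 | 1 | 1 | 0 ||    1    |    1    |    1    |           1           |           0            |    1    | 0
1 | 1 | 0 | 1 ||    1    |    1    |    0    |           0           |           1            |    1    | 0
1 | 1 | 0 | 0 ||    0    |    1    |    1    |           1           |           0            |    0    | 0
1 | 0 | 1 | 1 ||    0    |    0    |    1    |           0           |           1            |    0    | 0
1 | 0 | 1 | 0 ||    1    |    0    |    0    |           1           |           0            |    1    | 0
1 | 0 | 0 | 1 ||    1    |    0    |    1    |           0           |           1            |    1    | 0
1 | 0 | 0 | 0 ||    0    |    0    |    0    |           1           |           0            |    0    | 0
0 | 1 | 1 | 1 ||    0    |    0    |    0    |           1           |           0            |    0    | 0
0 | 1 | 1 | 0 ||    1    |    0    |    1    |           0           |           1            |    1    | 0
0 | 1 | 0 | 1 ||    1    |    0    |    0    |           1           |           0            |    1    | 0
0 | 1 | 0 | 0 ||    0    |    0    |    1    |           0           |           1            |    0    | 0
0 | 0 | 1 | 1 ||    0    |    0    |    1    |           0           |           1            |    0    | 0
0 | 0 | 1 | 0 ||    1    |    0    |    0    |           1           |           0            |    1    | 0
0 | 0 | 0 | 1 ||    1    |    0    |    1    |           0           |           1            |    1    | 0
0 | 0 | 0 | 0 ||    0    |    0    |    0    |           1           |           0            |    0    | 0
Every row is 0, so the formula is a contradiction.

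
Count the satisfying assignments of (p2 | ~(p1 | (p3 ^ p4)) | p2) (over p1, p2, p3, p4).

10

p1  p2  p3  p4     (p2 | ~(p1 | (p3 ^ p4)) | p2)
1   1   1   1                    1              
1   1   1   0                    1              
1   1   0   1                    1              
1   1   0   0                    1              
1   0   1   1                    0              
1   0   1   0                    0              
1   0   0   1                    0              
1   0   0   0                    0              
0   1   1   1                    1              
0   1   1   0                    1              
0   1   0   1                    1              
0   1   0   0                    1              
0   0   1   1                    1              
0   0   1   0                    0              
0   0   0   1                    0              
0   0   0   0                    1              
The formula is true on 10 of the 16 rows.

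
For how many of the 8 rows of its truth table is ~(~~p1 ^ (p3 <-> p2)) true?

4

  p1  |   p2  |   p3  | ~(~~p1 ^ (p3 <-> p2))
----- | ----- | ----- | ---------------------
 True |  True |  True |          True        
 True |  True | False |         False        
 True | False |  True |         False        
 True | False | False |          True        
False |  True |  True |         False        
False |  True | False |          True        
False | False |  True |          True        
False | False | False |         False        
The formula is true on 4 of the 8 rows.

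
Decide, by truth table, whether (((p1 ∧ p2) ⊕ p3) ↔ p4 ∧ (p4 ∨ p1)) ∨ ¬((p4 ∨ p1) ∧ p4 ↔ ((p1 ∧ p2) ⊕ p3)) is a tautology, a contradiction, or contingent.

tautology

p1 | p2 | p3 | p4 | (p1 ∧ p2) | ((p1 ∧ p2) ⊕ p3) | (p4 ∨ p1) | (p4 ∧ (p4 ∨ p1)) | ((p4 ∨ p1) ∧ p4) | φ
-- | -- | -- | -- | --------- | ---------------- | --------- | ---------------- | ---------------- | -
F  | F  | F  | F  |     F     |        F         |     F     |        F         |        F         | T
F  | F  | F  | T  |     F     |        F         |     T     |        T         |        T         | T
F  | F  | T  | F  |     F     |        T         |     F     |        F         |        F         | T
F  | F  | T  | T  |     F     |        T         |     T     |        T         |        T         | T
F  | T  | F  | F  |     F     |        F         |     F     |        F         |        F         | T
F  | T  | F  | T  |     F     |        F         |     T     |        T         |        T         | T
F  | T  | T  | F  |     F     |        T         |     F     |        F         |        F         | T
F  | T  | T  | T  |     F     |        T         |     T     |        T         |        T         | T
T  | F  | F  | F  |     F     |        F         |     T     |        F         |        F         | T
T  | F  | F  | T  |     F     |        F         |     T     |        T         |        T         | T
T  | F  | T  | F  |     F     |        T         |     T     |        F         |        F         | T
T  | F  | T  | T  |     F     |        T         |     T     |        T         |        T         | T
T  | T  | F  | F  |     T     |        T         |     T     |        F         |        F         | T
T  | T  | F  | T  |     T     |        T         |     T     |        T         |        T         | T
T  | T  | T  | F  |     T     |        F         |     T     |        F         |        F         | T
T  | T  | T  | T  |     T     |        F         |     T     |        T         |        T         | T
Every row is T, so the formula is a tautology.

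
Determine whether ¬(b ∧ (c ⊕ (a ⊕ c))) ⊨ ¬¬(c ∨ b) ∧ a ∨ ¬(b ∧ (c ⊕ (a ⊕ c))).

a  b  c  |  φ  ψ
T  T  T  |  F  T
T  T  F  |  F  T
T  F  T  |  T  T
T  F  F  |  T  T
F  T  T  |  T  T
F  T  F  |  T  T
F  F  T  |  T  T
F  F  F  |  T  T
In every row where φ is true, ψ is also true, so φ ⊨ ψ.

yes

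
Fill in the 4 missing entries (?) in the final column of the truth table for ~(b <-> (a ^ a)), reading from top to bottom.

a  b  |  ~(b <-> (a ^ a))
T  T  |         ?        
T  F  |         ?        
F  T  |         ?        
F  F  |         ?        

T, F, T, F

Row a=T, b=T: (a ^ a) = F, (b <-> (a ^ a)) = F, so ~(b <-> (a ^ a)) = T.
Row a=T, b=F: (a ^ a) = F, (b <-> (a ^ a)) = T, so ~(b <-> (a ^ a)) = F.
Row a=F, b=T: (a ^ a) = F, (b <-> (a ^ a)) = F, so ~(b <-> (a ^ a)) = T.
Row a=F, b=F: (a ^ a) = F, (b <-> (a ^ a)) = T, so ~(b <-> (a ^ a)) = F.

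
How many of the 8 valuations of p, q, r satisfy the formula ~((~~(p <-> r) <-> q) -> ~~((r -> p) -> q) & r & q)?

p | q | r || φ
T | T | T || F
T | T | F || F
T | F | T || F
T | F | F || T
F | T | T || F
F | T | F || T
F | F | T || T
F | F | F || F
The formula is true on 3 of the 8 rows.

3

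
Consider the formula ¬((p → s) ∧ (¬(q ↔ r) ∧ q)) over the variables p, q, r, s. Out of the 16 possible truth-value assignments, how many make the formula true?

p | q | r | s || ¬((p → s) ∧ (¬(q ↔ r) ∧ q))
F | F | F | F ||              T             
F | F | F | T ||              T             
F | F | T | F ||              T             
F | F | T | T ||              T             
F | T | F | F ||              F             
F | T | F | T ||              F             
F | T | T | F ||              T             
F | T | T | T ||              T             
T | F | F | F ||              T             
T | F | F | T ||              T             
T | F | T | F ||              T             
T | F | T | T ||              T             
T | T | F | F ||              T             
T | T | F | T ||              F             
T | T | T | F ||              T             
T | T | T | T ||              T             
The formula is true on 13 of the 16 rows.

13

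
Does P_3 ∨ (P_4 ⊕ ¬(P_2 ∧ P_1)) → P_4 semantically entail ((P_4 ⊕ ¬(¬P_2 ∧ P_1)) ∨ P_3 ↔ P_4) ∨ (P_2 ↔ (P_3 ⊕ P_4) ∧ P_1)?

P_1 | P_2 | P_3 | P_4 | φ | ψ
--- | --- | --- | --- | - | -
 F  |  F  |  F  |  F  | F | T
 F  |  F  |  F  |  T  | T | T
 F  |  F  |  T  |  F  | F | T
 F  |  F  |  T  |  T  | T | T
 F  |  T  |  F  |  F  | F | F
 F  |  T  |  F  |  T  | T | F
 F  |  T  |  T  |  F  | F | F
 F  |  T  |  T  |  T  | T | T
 T  |  F  |  F  |  F  | F | T
 T  |  F  |  F  |  T  | T | T
 T  |  F  |  T  |  F  | F | F
 T  |  F  |  T  |  T  | T | T
 T  |  T  |  F  |  F  | T | F
 T  |  T  |  F  |  T  | T | T
 T  |  T  |  T  |  F  | F | T
 T  |  T  |  T  |  T  | T | T
At P_1=F, P_2=T, P_3=F, P_4=T we have φ true but ψ false, so φ does not entail ψ.

no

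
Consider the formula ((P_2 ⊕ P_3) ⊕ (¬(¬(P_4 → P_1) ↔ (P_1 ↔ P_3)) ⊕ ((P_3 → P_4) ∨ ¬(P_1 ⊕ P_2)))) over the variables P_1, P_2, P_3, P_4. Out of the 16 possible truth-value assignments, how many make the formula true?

6

P_1  P_2  P_3  P_4  |  φ
 F    F    F    F   |  F
 F    F    F    T   |  T
 F    F    T    F   |  F
 F    F    T    T   |  T
 F    T    F    F   |  T
 F    T    F    T   |  F
 F    T    T    F   |  F
 F    T    T    T   |  F
 T    F    F    F   |  T
 T    F    F    T   |  T
 T    F    T    F   |  F
 T    F    T    T   |  T
 T    T    F    F   |  F
 T    T    F    T   |  F
 T    T    T    F   |  F
 T    T    T    T   |  F
The formula is true on 6 of the 16 rows.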